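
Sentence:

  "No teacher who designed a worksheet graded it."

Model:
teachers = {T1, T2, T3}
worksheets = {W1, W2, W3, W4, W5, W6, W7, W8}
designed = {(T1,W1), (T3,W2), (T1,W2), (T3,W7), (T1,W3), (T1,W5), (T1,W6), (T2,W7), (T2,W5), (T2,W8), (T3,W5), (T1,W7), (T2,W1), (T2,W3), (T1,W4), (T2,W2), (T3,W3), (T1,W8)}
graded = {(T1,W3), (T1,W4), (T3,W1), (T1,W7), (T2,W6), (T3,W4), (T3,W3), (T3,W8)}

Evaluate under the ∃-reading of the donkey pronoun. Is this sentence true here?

False

"it" takes "a worksheet" as antecedent — a donkey pronoun bound across the clause boundary.
Truth condition: for no (t,w) with designed(t,w) does graded(t,w) hold.
Restrictor pairs — does the scope hold? (T1,W1):fails  (T1,W2):fails  (T1,W3):holds  (T1,W4):holds  (T1,W5):fails  (T1,W6):fails  (T1,W7):holds  (T1,W8):fails  (T2,W1):fails  (T2,W2):fails  (T2,W3):fails  (T2,W5):fails  (T2,W7):fails  (T2,W8):fails  (T3,W2):fails  (T3,W3):holds  (T3,W5):fails  (T3,W7):fails
Scope holds for 4 pair(s), so the sentence is false.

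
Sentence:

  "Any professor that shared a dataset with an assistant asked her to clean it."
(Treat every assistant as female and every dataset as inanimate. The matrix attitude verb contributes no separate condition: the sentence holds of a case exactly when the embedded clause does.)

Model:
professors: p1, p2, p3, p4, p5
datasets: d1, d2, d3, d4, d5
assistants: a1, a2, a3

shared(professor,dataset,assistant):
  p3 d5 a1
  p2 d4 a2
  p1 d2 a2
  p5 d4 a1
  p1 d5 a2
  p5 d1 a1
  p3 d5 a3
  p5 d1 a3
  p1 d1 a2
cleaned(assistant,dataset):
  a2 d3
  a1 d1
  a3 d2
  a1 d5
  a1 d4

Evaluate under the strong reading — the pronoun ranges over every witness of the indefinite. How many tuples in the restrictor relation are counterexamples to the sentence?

6

"her" takes "an assistant" as antecedent and "it" takes "a dataset"; both are donkey pronouns co-varying with the restrictor.
Strong reading: for every (p,d,a) with shared(p,d,a), cleaned(a,d).
Restrictor triples: (p1,d1,a2)→cleaned(a2,d1) ✗  (p1,d2,a2)→cleaned(a2,d2) ✗  (p1,d5,a2)→cleaned(a2,d5) ✗  (p2,d4,a2)→cleaned(a2,d4) ✗  (p3,d5,a1)→cleaned(a1,d5) ✓  (p3,d5,a3)→cleaned(a3,d5) ✗  (p5,d1,a1)→cleaned(a1,d1) ✓  (p5,d1,a3)→cleaned(a3,d1) ✗  (p5,d4,a1)→cleaned(a1,d4) ✓
Counterexamples (restrictor triples failing the scope): 6.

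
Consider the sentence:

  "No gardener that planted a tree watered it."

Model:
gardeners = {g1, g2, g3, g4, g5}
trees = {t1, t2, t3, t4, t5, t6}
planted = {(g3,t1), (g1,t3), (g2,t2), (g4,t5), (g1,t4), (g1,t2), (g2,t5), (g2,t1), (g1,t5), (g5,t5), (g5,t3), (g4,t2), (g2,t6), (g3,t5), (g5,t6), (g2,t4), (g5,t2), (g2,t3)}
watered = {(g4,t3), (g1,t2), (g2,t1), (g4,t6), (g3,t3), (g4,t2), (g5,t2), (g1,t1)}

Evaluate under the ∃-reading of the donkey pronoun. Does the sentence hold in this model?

"it" takes "a tree" as antecedent — a donkey pronoun bound across the clause boundary.
Truth condition: for no (g,t) with planted(g,t) does watered(g,t) hold.
Restrictor pairs — does the scope hold? (g1,t2):holds  (g1,t3):fails  (g1,t4):fails  (g1,t5):fails  (g2,t1):holds  (g2,t2):fails  (g2,t3):fails  (g2,t4):fails  (g2,t5):fails  (g2,t6):fails  (g3,t1):fails  (g3,t5):fails  (g4,t2):holds  (g4,t5):fails  (g5,t2):holds  (g5,t3):fails  (g5,t5):fails  (g5,t6):fails
Scope holds for 4 pair(s), so the sentence is false.

False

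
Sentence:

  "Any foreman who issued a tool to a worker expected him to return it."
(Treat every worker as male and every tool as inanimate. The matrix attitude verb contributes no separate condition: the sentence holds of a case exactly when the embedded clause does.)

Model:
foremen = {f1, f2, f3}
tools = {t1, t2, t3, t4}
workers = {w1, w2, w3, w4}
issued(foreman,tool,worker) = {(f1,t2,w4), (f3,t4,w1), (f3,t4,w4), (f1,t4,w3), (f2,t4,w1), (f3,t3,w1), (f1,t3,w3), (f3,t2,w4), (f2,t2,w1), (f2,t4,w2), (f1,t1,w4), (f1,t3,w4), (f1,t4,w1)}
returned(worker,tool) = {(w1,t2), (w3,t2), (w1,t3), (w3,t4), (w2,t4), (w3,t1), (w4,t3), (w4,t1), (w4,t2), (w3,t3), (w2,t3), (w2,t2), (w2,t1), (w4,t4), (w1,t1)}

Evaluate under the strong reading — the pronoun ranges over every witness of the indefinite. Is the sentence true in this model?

False

"him" takes "a worker" as antecedent and "it" takes "a tool"; both are donkey pronouns co-varying with the restrictor.
Strong reading: for every (f,t,w) with issued(f,t,w), returned(w,t).
Restrictor triples: (f1,t1,w4)→returned(w4,t1) ✓  (f1,t2,w4)→returned(w4,t2) ✓  (f1,t3,w3)→returned(w3,t3) ✓  (f1,t3,w4)→returned(w4,t3) ✓  (f1,t4,w1)→returned(w1,t4) ✗  (f1,t4,w3)→returned(w3,t4) ✓  (f2,t2,w1)→returned(w1,t2) ✓  (f2,t4,w1)→returned(w1,t4) ✗  (f2,t4,w2)→returned(w2,t4) ✓  (f3,t2,w4)→returned(w4,t2) ✓  (f3,t3,w1)→returned(w1,t3) ✓  (f3,t4,w1)→returned(w1,t4) ✗  (f3,t4,w4)→returned(w4,t4) ✓
Counterexample: (f1,t4,w1) — returned(w1,t4) does not hold.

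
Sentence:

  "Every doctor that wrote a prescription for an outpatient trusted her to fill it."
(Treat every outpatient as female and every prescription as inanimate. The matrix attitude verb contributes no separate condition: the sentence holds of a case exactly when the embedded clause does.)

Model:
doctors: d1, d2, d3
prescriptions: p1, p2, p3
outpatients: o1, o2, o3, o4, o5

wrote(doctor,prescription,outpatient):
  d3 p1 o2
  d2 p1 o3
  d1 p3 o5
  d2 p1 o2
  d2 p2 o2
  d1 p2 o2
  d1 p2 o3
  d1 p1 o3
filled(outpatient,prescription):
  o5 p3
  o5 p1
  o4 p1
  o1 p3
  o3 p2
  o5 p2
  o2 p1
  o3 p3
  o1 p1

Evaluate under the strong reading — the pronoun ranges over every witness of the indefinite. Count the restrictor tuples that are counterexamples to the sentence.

4

"her" takes "an outpatient" as antecedent and "it" takes "a prescription"; both are donkey pronouns co-varying with the restrictor.
Strong reading: for every (d,p,o) with wrote(d,p,o), filled(o,p).
Restrictor triples: (d1,p1,o3)→filled(o3,p1) ✗  (d1,p2,o2)→filled(o2,p2) ✗  (d1,p2,o3)→filled(o3,p2) ✓  (d1,p3,o5)→filled(o5,p3) ✓  (d2,p1,o2)→filled(o2,p1) ✓  (d2,p1,o3)→filled(o3,p1) ✗  (d2,p2,o2)→filled(o2,p2) ✗  (d3,p1,o2)→filled(o2,p1) ✓
Counterexamples (restrictor triples failing the scope): 4.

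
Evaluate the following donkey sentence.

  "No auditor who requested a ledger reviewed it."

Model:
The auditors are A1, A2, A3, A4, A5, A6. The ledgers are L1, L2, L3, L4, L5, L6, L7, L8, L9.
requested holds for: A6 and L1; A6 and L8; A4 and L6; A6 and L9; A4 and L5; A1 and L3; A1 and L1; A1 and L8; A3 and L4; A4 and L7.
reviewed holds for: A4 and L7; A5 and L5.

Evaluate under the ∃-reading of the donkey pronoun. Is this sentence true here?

False

"it" takes "a ledger" as antecedent — a donkey pronoun bound across the clause boundary.
Truth condition: for no (a,l) with requested(a,l) does reviewed(a,l) hold.
Restrictor pairs — does the scope hold? (A1,L1):fails  (A1,L3):fails  (A1,L8):fails  (A3,L4):fails  (A4,L5):fails  (A4,L6):fails  (A4,L7):holds  (A6,L1):fails  (A6,L8):fails  (A6,L9):fails
Scope holds for 1 pair(s), so the sentence is false.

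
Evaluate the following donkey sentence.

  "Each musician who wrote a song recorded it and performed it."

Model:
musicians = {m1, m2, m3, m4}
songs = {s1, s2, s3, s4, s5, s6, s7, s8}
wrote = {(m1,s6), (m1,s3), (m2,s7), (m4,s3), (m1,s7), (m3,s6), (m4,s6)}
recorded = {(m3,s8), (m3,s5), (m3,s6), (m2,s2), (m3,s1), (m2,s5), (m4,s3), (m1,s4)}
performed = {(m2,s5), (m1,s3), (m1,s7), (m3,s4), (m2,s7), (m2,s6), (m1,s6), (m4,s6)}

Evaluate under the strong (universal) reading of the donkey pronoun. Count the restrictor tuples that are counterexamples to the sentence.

7

"it" takes "a song" as antecedent — a donkey pronoun bound across the clause boundary.
Strong reading: for every (m,s) with wrote(m,s), recorded(m,s) ∧ performed(m,s).
Restrictor pairs: (m1,s3) ✗  (m1,s6) ✗  (m1,s7) ✗  (m2,s7) ✗  (m3,s6) ✗  (m4,s3) ✗  (m4,s6) ✗
Counterexamples (restrictor pairs failing the scope): 7.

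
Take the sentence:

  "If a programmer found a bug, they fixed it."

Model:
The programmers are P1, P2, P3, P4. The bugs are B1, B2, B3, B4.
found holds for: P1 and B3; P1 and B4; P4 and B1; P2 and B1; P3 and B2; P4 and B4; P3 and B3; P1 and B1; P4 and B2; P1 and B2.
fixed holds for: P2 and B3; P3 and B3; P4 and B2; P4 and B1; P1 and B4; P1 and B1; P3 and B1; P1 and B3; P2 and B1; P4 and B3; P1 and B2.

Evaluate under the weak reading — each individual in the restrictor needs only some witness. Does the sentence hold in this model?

"it" takes "a bug" as antecedent — a donkey pronoun bound across the clause boundary.
Weak reading: every programmer p with some found-bug has at least one found-bug b such that fixed(p,b).
Per programmer: P1:✓  P2:✓  P3:✓  P4:✓
Every programmer in the restrictor has a witness.

True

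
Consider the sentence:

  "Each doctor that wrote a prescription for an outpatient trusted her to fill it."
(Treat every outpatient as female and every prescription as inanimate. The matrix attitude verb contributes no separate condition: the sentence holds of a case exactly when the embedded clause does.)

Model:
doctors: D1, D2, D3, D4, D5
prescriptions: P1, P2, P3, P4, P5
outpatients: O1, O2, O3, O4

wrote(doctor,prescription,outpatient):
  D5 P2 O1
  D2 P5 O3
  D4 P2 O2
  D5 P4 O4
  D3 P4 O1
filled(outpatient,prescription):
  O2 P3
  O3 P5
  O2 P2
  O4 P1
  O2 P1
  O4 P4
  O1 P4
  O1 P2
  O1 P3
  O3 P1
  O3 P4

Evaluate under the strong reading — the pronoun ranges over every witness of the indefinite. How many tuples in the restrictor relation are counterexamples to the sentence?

"her" takes "an outpatient" as antecedent and "it" takes "a prescription"; both are donkey pronouns co-varying with the restrictor.
Strong reading: for every (d,p,o) with wrote(d,p,o), filled(o,p).
Restrictor triples: (D2,P5,O3)→filled(O3,P5) ✓  (D3,P4,O1)→filled(O1,P4) ✓  (D4,P2,O2)→filled(O2,P2) ✓  (D5,P2,O1)→filled(O1,P2) ✓  (D5,P4,O4)→filled(O4,P4) ✓
Counterexamples (restrictor triples failing the scope): 0.

0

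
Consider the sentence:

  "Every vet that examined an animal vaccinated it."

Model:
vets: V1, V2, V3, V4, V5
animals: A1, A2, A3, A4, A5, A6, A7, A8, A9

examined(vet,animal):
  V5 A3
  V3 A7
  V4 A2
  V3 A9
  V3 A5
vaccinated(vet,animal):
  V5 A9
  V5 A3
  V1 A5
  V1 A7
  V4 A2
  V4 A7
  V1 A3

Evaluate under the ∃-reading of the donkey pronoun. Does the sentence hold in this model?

False

"it" takes "an animal" as antecedent — a donkey pronoun bound across the clause boundary.
Weak reading: every vet v with some examined-animal has at least one examined-animal a such that vaccinated(v,a).
Per vet: V3:✗  V4:✓  V5:✓
V3 has no witness among its examined-animals.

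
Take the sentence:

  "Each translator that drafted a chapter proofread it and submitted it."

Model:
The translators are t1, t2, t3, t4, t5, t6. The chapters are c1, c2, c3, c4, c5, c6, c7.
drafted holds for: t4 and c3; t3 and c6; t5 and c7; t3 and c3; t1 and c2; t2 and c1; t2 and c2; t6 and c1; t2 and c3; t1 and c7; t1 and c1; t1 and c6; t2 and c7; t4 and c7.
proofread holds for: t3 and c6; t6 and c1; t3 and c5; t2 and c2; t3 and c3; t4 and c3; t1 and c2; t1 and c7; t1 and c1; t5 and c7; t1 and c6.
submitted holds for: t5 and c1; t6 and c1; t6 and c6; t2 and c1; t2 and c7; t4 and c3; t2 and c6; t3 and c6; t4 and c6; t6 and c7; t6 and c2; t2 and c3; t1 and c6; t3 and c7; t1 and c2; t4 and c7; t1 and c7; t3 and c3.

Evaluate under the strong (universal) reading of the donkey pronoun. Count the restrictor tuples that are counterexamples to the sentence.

"it" takes "a chapter" as antecedent — a donkey pronoun bound across the clause boundary.
Strong reading: for every (t,c) with drafted(t,c), proofread(t,c) ∧ submitted(t,c).
Restrictor pairs: (t1,c1) ✗  (t1,c2) ✓  (t1,c6) ✓  (t1,c7) ✓  (t2,c1) ✗  (t2,c2) ✗  (t2,c3) ✗  (t2,c7) ✗  (t3,c3) ✓  (t3,c6) ✓  (t4,c3) ✓  (t4,c7) ✗  (t5,c7) ✗  (t6,c1) ✓
Counterexamples (restrictor pairs failing the scope): 7.

7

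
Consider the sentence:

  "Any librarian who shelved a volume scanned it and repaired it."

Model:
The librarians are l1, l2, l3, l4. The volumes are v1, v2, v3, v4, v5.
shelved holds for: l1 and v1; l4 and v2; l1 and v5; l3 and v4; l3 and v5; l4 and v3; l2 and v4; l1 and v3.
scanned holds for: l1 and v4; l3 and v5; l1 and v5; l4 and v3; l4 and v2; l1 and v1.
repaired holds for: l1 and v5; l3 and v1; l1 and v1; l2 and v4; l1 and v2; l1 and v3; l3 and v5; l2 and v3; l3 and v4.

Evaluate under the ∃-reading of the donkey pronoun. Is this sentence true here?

False

"it" takes "a volume" as antecedent — a donkey pronoun bound across the clause boundary.
Weak reading: every librarian l with some shelved-volume has at least one shelved-volume v such that scanned(l,v) ∧ repaired(l,v).
Per librarian: l1:✓  l2:✗  l3:✓  l4:✗
l2 has no witness among its shelved-volumes.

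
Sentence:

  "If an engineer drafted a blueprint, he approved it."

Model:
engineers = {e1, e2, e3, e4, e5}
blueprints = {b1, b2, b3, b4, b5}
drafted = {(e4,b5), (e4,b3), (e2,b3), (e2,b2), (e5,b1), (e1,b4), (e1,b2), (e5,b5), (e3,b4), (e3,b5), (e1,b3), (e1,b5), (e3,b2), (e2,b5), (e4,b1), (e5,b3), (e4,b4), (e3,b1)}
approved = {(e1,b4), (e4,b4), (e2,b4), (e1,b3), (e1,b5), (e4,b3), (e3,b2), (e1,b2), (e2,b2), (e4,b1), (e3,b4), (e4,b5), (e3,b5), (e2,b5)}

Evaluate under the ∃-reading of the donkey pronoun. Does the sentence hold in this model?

"it" takes "a blueprint" as antecedent — a donkey pronoun bound across the clause boundary.
Weak reading: every engineer e with some drafted-blueprint has at least one drafted-blueprint b such that approved(e,b).
Per engineer: e1:✓  e2:✓  e3:✓  e4:✓  e5:✗
e5 has no witness among its drafted-blueprints.

False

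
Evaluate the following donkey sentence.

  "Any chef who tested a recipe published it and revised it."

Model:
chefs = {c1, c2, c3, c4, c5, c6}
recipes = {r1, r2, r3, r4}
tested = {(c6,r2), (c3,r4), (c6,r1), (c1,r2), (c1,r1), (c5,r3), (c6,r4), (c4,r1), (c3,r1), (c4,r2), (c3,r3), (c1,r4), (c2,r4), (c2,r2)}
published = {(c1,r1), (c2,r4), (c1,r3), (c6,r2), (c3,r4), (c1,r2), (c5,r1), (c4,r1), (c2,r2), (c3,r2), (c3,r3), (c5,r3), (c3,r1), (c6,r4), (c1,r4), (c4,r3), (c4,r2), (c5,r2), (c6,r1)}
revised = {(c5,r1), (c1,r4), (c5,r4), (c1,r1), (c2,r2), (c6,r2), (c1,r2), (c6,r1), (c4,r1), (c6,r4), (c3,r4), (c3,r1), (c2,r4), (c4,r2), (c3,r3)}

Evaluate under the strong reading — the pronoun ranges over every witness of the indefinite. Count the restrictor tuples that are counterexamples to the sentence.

1

"it" takes "a recipe" as antecedent — a donkey pronoun bound across the clause boundary.
Strong reading: for every (c,r) with tested(c,r), published(c,r) ∧ revised(c,r).
Restrictor pairs: (c1,r1) ✓  (c1,r2) ✓  (c1,r4) ✓  (c2,r2) ✓  (c2,r4) ✓  (c3,r1) ✓  (c3,r3) ✓  (c3,r4) ✓  (c4,r1) ✓  (c4,r2) ✓  (c5,r3) ✗  (c6,r1) ✓  (c6,r2) ✓  (c6,r4) ✓
Counterexamples (restrictor pairs failing the scope): 1.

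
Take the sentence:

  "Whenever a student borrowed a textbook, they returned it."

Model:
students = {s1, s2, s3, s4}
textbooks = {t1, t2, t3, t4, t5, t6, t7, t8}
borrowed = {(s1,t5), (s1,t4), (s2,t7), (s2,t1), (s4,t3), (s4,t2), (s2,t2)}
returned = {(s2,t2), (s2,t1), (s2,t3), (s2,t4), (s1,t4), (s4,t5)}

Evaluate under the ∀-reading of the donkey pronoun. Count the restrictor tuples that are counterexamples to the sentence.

4

"it" takes "a textbook" as antecedent — a donkey pronoun bound across the clause boundary.
Strong reading: for every (s,t) with borrowed(s,t), returned(s,t).
Restrictor pairs: (s1,t4) ✓  (s1,t5) ✗  (s2,t1) ✓  (s2,t2) ✓  (s2,t7) ✗  (s4,t2) ✗  (s4,t3) ✗
Counterexamples (restrictor pairs failing the scope): 4.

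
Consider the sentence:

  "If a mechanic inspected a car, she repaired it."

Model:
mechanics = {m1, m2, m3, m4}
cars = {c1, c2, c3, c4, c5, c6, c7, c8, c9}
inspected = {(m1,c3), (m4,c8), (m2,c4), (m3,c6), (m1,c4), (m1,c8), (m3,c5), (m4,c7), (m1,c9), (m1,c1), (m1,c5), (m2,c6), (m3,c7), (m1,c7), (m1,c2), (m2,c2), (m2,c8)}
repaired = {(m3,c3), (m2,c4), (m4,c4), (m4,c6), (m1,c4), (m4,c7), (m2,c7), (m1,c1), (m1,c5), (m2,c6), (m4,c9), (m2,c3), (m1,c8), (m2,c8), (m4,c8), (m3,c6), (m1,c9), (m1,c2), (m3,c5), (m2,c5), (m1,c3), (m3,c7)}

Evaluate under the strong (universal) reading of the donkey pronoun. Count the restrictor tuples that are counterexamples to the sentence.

2

"it" takes "a car" as antecedent — a donkey pronoun bound across the clause boundary.
Strong reading: for every (m,c) with inspected(m,c), repaired(m,c).
Restrictor pairs: (m1,c1) ✓  (m1,c2) ✓  (m1,c3) ✓  (m1,c4) ✓  (m1,c5) ✓  (m1,c7) ✗  (m1,c8) ✓  (m1,c9) ✓  (m2,c2) ✗  (m2,c4) ✓  (m2,c6) ✓  (m2,c8) ✓  (m3,c5) ✓  (m3,c6) ✓  (m3,c7) ✓  (m4,c7) ✓  (m4,c8) ✓
Counterexamples (restrictor pairs failing the scope): 2.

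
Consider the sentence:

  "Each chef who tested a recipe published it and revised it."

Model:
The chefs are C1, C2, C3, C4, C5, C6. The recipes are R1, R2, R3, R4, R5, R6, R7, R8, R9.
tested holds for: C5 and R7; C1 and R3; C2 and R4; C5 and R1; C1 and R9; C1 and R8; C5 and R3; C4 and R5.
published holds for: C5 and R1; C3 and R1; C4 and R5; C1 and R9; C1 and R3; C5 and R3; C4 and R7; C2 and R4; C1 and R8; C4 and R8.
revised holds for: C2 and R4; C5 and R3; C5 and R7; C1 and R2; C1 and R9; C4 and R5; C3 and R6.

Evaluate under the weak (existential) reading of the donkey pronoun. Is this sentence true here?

True

"it" takes "a recipe" as antecedent — a donkey pronoun bound across the clause boundary.
Weak reading: every chef c with some tested-recipe has at least one tested-recipe r such that published(c,r) ∧ revised(c,r).
Per chef: C1:✓  C2:✓  C4:✓  C5:✓
Every chef in the restrictor has a witness.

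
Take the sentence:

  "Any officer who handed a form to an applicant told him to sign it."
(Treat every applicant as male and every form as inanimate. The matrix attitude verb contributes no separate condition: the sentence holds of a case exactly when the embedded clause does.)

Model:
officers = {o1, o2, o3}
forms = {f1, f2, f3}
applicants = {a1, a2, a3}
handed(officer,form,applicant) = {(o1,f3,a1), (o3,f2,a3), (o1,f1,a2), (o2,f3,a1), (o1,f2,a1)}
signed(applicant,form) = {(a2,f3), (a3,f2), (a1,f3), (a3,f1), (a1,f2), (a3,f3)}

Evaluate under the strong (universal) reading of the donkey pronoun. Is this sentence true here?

False

"him" takes "an applicant" as antecedent and "it" takes "a form"; both are donkey pronouns co-varying with the restrictor.
Strong reading: for every (o,f,a) with handed(o,f,a), signed(a,f).
Restrictor triples: (o1,f1,a2)→signed(a2,f1) ✗  (o1,f2,a1)→signed(a1,f2) ✓  (o1,f3,a1)→signed(a1,f3) ✓  (o2,f3,a1)→signed(a1,f3) ✓  (o3,f2,a3)→signed(a3,f2) ✓
Counterexample: (o1,f1,a2) — signed(a2,f1) does not hold.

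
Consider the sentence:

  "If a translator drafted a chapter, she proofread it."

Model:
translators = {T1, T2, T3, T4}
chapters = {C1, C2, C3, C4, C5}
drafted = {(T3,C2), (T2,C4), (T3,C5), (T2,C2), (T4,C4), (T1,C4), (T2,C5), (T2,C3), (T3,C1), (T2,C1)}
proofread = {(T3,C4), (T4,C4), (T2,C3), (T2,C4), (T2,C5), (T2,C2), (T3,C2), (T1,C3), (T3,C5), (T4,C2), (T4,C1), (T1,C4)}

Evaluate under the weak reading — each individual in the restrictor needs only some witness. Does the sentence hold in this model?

True

"it" takes "a chapter" as antecedent — a donkey pronoun bound across the clause boundary.
Weak reading: every translator t with some drafted-chapter has at least one drafted-chapter c such that proofread(t,c).
Per translator: T1:✓  T2:✓  T3:✓  T4:✓
Every translator in the restrictor has a witness.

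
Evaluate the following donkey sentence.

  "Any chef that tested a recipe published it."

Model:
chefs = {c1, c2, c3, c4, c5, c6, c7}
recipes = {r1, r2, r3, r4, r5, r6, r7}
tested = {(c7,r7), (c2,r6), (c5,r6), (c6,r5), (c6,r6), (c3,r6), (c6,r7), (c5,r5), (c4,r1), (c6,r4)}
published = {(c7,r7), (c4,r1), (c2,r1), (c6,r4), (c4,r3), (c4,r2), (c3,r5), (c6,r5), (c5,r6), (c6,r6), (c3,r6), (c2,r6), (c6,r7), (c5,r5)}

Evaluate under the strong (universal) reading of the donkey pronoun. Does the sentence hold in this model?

True

"it" takes "a recipe" as antecedent — a donkey pronoun bound across the clause boundary.
Strong reading: for every (c,r) with tested(c,r), published(c,r).
Restrictor pairs: (c2,r6) ✓  (c3,r6) ✓  (c4,r1) ✓  (c5,r5) ✓  (c5,r6) ✓  (c6,r4) ✓  (c6,r5) ✓  (c6,r6) ✓  (c6,r7) ✓  (c7,r7) ✓
Every restrictor pair satisfies the scope.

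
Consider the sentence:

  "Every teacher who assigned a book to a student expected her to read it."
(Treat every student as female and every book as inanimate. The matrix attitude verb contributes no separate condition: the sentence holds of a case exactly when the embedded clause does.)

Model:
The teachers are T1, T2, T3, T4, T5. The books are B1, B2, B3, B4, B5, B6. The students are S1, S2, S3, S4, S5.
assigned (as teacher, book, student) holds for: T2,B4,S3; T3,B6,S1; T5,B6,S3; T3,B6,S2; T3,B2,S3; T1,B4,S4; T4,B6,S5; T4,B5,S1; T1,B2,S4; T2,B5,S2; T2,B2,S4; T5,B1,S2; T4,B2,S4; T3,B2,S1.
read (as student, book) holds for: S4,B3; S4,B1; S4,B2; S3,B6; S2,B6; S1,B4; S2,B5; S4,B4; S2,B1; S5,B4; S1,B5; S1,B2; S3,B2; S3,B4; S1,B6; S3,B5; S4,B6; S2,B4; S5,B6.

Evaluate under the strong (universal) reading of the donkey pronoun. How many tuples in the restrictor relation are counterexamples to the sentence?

"her" takes "a student" as antecedent and "it" takes "a book"; both are donkey pronouns co-varying with the restrictor.
Strong reading: for every (t,b,s) with assigned(t,b,s), read(s,b).
Restrictor triples: (T1,B2,S4)→read(S4,B2) ✓  (T1,B4,S4)→read(S4,B4) ✓  (T2,B2,S4)→read(S4,B2) ✓  (T2,B4,S3)→read(S3,B4) ✓  (T2,B5,S2)→read(S2,B5) ✓  (T3,B2,S1)→read(S1,B2) ✓  (T3,B2,S3)→read(S3,B2) ✓  (T3,B6,S1)→read(S1,B6) ✓  (T3,B6,S2)→read(S2,B6) ✓  (T4,B2,S4)→read(S4,B2) ✓  (T4,B5,S1)→read(S1,B5) ✓  (T4,B6,S5)→read(S5,B6) ✓  (T5,B1,S2)→read(S2,B1) ✓  (T5,B6,S3)→read(S3,B6) ✓
Counterexamples (restrictor triples failing the scope): 0.

0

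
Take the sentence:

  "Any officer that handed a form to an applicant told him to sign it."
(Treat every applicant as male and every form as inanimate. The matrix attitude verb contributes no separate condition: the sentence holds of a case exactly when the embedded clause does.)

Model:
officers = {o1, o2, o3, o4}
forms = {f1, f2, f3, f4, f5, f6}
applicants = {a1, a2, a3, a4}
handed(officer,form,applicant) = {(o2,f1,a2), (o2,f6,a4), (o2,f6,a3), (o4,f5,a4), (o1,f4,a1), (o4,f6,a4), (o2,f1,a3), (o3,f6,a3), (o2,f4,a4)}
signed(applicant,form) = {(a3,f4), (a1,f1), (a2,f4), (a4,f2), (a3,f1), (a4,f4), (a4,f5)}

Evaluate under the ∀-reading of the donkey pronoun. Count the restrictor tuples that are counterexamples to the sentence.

6

"him" takes "an applicant" as antecedent and "it" takes "a form"; both are donkey pronouns co-varying with the restrictor.
Strong reading: for every (o,f,a) with handed(o,f,a), signed(a,f).
Restrictor triples: (o1,f4,a1)→signed(a1,f4) ✗  (o2,f1,a2)→signed(a2,f1) ✗  (o2,f1,a3)→signed(a3,f1) ✓  (o2,f4,a4)→signed(a4,f4) ✓  (o2,f6,a3)→signed(a3,f6) ✗  (o2,f6,a4)→signed(a4,f6) ✗  (o3,f6,a3)→signed(a3,f6) ✗  (o4,f5,a4)→signed(a4,f5) ✓  (o4,f6,a4)→signed(a4,f6) ✗
Counterexamples (restrictor triples failing the scope): 6.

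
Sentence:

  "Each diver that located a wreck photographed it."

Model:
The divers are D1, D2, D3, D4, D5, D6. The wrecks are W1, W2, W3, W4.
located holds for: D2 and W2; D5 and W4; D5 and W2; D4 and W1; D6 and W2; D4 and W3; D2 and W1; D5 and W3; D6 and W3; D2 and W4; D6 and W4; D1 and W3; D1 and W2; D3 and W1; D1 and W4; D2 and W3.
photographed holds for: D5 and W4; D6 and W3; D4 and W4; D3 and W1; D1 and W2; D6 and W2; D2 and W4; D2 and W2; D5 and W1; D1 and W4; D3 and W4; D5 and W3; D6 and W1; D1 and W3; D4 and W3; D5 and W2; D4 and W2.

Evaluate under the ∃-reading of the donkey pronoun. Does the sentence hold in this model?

True

"it" takes "a wreck" as antecedent — a donkey pronoun bound across the clause boundary.
Weak reading: every diver d with some located-wreck has at least one located-wreck w such that photographed(d,w).
Per diver: D1:✓  D2:✓  D3:✓  D4:✓  D5:✓  D6:✓
Every diver in the restrictor has a witness.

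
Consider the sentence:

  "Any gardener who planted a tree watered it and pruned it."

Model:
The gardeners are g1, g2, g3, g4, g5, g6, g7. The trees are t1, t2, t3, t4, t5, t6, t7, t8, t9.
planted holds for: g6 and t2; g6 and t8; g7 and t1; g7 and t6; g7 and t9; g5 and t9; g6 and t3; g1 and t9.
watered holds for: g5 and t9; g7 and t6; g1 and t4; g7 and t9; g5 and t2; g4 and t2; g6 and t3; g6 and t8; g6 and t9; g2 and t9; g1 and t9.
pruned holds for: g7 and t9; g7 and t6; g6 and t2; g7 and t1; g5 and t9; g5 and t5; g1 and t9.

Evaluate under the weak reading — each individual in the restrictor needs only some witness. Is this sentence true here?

"it" takes "a tree" as antecedent — a donkey pronoun bound across the clause boundary.
Weak reading: every gardener g with some planted-tree has at least one planted-tree t such that watered(g,t) ∧ pruned(g,t).
Per gardener: g1:✓  g5:✓  g6:✗  g7:✓
g6 has no witness among its planted-trees.

False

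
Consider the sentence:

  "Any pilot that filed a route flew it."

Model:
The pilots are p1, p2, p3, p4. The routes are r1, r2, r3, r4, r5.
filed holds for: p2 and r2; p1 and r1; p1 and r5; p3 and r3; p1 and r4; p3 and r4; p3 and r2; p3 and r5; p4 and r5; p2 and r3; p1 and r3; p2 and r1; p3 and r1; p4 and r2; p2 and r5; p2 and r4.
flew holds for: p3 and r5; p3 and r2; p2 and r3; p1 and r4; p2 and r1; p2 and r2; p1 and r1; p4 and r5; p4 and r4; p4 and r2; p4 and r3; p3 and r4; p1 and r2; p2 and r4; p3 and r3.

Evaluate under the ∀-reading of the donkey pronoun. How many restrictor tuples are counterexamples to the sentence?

"it" takes "a route" as antecedent — a donkey pronoun bound across the clause boundary.
Strong reading: for every (p,r) with filed(p,r), flew(p,r).
Restrictor pairs: (p1,r1) ✓  (p1,r3) ✗  (p1,r4) ✓  (p1,r5) ✗  (p2,r1) ✓  (p2,r2) ✓  (p2,r3) ✓  (p2,r4) ✓  (p2,r5) ✗  (p3,r1) ✗  (p3,r2) ✓  (p3,r3) ✓  (p3,r4) ✓  (p3,r5) ✓  (p4,r2) ✓  (p4,r5) ✓
Counterexamples (restrictor pairs failing the scope): 4.

4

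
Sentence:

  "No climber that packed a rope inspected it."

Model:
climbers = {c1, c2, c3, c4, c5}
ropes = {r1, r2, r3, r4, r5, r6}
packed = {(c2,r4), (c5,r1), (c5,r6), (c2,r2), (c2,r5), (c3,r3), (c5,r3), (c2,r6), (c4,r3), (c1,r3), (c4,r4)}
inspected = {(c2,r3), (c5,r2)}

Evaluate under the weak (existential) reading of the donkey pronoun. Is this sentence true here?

True

"it" takes "a rope" as antecedent — a donkey pronoun bound across the clause boundary.
Truth condition: for no (c,r) with packed(c,r) does inspected(c,r) hold.
Restrictor pairs — does the scope hold? (c1,r3):fails  (c2,r2):fails  (c2,r4):fails  (c2,r5):fails  (c2,r6):fails  (c3,r3):fails  (c4,r3):fails  (c4,r4):fails  (c5,r1):fails  (c5,r3):fails  (c5,r6):fails
Scope holds for no restrictor pair, so the sentence is true.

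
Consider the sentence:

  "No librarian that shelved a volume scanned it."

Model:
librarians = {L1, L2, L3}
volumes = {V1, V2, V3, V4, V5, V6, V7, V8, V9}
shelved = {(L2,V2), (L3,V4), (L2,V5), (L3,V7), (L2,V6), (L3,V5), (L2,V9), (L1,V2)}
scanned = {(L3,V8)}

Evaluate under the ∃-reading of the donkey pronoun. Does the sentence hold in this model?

"it" takes "a volume" as antecedent — a donkey pronoun bound across the clause boundary.
Truth condition: for no (l,v) with shelved(l,v) does scanned(l,v) hold.
Restrictor pairs — does the scope hold? (L1,V2):fails  (L2,V2):fails  (L2,V5):fails  (L2,V6):fails  (L2,V9):fails  (L3,V4):fails  (L3,V5):fails  (L3,V7):fails
Scope holds for no restrictor pair, so the sentence is true.

True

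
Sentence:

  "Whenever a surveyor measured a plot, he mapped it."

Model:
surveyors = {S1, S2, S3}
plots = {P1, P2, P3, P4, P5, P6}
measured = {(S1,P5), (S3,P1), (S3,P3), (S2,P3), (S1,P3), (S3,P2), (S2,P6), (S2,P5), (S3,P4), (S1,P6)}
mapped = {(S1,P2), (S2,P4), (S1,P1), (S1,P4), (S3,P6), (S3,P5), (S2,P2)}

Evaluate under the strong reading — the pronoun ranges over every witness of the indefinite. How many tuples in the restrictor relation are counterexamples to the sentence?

"it" takes "a plot" as antecedent — a donkey pronoun bound across the clause boundary.
Strong reading: for every (s,p) with measured(s,p), mapped(s,p).
Restrictor pairs: (S1,P3) ✗  (S1,P5) ✗  (S1,P6) ✗  (S2,P3) ✗  (S2,P5) ✗  (S2,P6) ✗  (S3,P1) ✗  (S3,P2) ✗  (S3,P3) ✗  (S3,P4) ✗
Counterexamples (restrictor pairs failing the scope): 10.

10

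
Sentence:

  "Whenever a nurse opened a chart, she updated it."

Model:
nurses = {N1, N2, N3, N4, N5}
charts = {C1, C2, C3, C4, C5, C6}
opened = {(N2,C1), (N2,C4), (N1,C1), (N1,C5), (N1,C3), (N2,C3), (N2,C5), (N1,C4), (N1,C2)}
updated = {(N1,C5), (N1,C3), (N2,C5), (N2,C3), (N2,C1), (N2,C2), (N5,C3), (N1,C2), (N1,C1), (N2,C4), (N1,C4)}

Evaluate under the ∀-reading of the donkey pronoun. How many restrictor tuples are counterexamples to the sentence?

"it" takes "a chart" as antecedent — a donkey pronoun bound across the clause boundary.
Strong reading: for every (n,c) with opened(n,c), updated(n,c).
Restrictor pairs: (N1,C1) ✓  (N1,C2) ✓  (N1,C3) ✓  (N1,C4) ✓  (N1,C5) ✓  (N2,C1) ✓  (N2,C3) ✓  (N2,C4) ✓  (N2,C5) ✓
Counterexamples (restrictor pairs failing the scope): 0.

0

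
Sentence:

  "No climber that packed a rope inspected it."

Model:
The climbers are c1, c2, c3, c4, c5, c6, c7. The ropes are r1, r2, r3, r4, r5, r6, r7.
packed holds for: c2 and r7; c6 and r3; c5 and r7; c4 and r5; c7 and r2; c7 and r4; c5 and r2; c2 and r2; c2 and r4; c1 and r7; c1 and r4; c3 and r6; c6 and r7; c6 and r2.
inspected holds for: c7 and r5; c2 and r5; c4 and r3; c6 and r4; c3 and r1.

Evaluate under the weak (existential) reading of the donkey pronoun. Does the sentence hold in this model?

"it" takes "a rope" as antecedent — a donkey pronoun bound across the clause boundary.
Truth condition: for no (c,r) with packed(c,r) does inspected(c,r) hold.
Restrictor pairs — does the scope hold? (c1,r4):fails  (c1,r7):fails  (c2,r2):fails  (c2,r4):fails  (c2,r7):fails  (c3,r6):fails  (c4,r5):fails  (c5,r2):fails  (c5,r7):fails  (c6,r2):fails  (c6,r3):fails  (c6,r7):fails  (c7,r2):fails  (c7,r4):fails
Scope holds for no restrictor pair, so the sentence is true.

True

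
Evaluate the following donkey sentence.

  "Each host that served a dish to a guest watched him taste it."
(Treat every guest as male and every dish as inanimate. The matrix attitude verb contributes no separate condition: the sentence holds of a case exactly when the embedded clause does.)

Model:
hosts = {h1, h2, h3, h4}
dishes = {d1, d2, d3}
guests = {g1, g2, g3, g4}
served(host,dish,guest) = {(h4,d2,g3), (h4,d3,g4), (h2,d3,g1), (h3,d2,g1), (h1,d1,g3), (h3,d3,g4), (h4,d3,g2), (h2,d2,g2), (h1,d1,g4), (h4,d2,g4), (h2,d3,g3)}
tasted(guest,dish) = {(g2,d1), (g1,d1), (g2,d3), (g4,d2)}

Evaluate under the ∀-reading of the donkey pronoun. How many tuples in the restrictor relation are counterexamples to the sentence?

"him" takes "a guest" as antecedent and "it" takes "a dish"; both are donkey pronouns co-varying with the restrictor.
Strong reading: for every (h,d,g) with served(h,d,g), tasted(g,d).
Restrictor triples: (h1,d1,g3)→tasted(g3,d1) ✗  (h1,d1,g4)→tasted(g4,d1) ✗  (h2,d2,g2)→tasted(g2,d2) ✗  (h2,d3,g1)→tasted(g1,d3) ✗  (h2,d3,g3)→tasted(g3,d3) ✗  (h3,d2,g1)→tasted(g1,d2) ✗  (h3,d3,g4)→tasted(g4,d3) ✗  (h4,d2,g3)→tasted(g3,d2) ✗  (h4,d2,g4)→tasted(g4,d2) ✓  (h4,d3,g2)→tasted(g2,d3) ✓  (h4,d3,g4)→tasted(g4,d3) ✗
Counterexamples (restrictor triples failing the scope): 9.

9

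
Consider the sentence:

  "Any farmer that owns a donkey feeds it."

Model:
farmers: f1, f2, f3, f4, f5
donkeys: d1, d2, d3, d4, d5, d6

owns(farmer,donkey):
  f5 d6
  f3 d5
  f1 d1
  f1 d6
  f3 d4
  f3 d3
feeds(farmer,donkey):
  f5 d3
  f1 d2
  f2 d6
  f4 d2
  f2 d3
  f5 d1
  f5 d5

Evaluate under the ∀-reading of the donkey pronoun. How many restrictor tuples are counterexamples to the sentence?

6

"it" takes "a donkey" as antecedent — a donkey pronoun bound across the clause boundary.
Strong reading: for every (f,d) with owns(f,d), feeds(f,d).
Restrictor pairs: (f1,d1) ✗  (f1,d6) ✗  (f3,d3) ✗  (f3,d4) ✗  (f3,d5) ✗  (f5,d6) ✗
Counterexamples (restrictor pairs failing the scope): 6.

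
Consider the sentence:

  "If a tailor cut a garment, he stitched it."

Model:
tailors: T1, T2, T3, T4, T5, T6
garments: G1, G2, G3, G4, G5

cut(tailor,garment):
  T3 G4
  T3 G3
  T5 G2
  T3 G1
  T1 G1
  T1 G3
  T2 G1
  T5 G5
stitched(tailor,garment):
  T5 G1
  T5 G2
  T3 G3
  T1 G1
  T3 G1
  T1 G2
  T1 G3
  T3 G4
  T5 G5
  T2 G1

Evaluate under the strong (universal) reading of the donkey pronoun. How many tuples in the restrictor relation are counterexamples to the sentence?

"it" takes "a garment" as antecedent — a donkey pronoun bound across the clause boundary.
Strong reading: for every (t,g) with cut(t,g), stitched(t,g).
Restrictor pairs: (T1,G1) ✓  (T1,G3) ✓  (T2,G1) ✓  (T3,G1) ✓  (T3,G3) ✓  (T3,G4) ✓  (T5,G2) ✓  (T5,G5) ✓
Counterexamples (restrictor pairs failing the scope): 0.

0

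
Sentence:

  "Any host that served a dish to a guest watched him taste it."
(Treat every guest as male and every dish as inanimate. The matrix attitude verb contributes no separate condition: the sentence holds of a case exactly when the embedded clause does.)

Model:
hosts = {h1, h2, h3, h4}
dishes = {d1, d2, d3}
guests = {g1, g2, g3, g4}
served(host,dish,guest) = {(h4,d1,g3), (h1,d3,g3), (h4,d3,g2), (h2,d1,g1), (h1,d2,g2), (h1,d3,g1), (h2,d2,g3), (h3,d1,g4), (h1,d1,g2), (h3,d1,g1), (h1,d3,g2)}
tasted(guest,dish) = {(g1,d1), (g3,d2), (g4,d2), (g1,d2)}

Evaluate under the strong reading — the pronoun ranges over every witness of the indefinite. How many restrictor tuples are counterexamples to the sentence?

"him" takes "a guest" as antecedent and "it" takes "a dish"; both are donkey pronouns co-varying with the restrictor.
Strong reading: for every (h,d,g) with served(h,d,g), tasted(g,d).
Restrictor triples: (h1,d1,g2)→tasted(g2,d1) ✗  (h1,d2,g2)→tasted(g2,d2) ✗  (h1,d3,g1)→tasted(g1,d3) ✗  (h1,d3,g2)→tasted(g2,d3) ✗  (h1,d3,g3)→tasted(g3,d3) ✗  (h2,d1,g1)→tasted(g1,d1) ✓  (h2,d2,g3)→tasted(g3,d2) ✓  (h3,d1,g1)→tasted(g1,d1) ✓  (h3,d1,g4)→tasted(g4,d1) ✗  (h4,d1,g3)→tasted(g3,d1) ✗  (h4,d3,g2)→tasted(g2,d3) ✗
Counterexamples (restrictor triples failing the scope): 8.

8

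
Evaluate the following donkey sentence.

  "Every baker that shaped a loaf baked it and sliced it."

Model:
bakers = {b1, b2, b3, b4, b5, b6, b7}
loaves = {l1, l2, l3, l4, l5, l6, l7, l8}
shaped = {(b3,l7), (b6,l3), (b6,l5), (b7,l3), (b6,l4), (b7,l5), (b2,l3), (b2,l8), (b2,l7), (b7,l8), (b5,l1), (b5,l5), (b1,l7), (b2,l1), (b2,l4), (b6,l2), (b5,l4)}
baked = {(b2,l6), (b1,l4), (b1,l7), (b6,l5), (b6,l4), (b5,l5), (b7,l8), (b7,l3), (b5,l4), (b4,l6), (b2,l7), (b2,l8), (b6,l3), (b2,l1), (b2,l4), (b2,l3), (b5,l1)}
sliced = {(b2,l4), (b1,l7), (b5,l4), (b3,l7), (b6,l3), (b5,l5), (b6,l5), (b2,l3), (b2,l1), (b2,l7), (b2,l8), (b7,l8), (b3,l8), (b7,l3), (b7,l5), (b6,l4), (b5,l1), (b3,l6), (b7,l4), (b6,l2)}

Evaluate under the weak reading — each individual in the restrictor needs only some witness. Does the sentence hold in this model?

False

"it" takes "a loaf" as antecedent — a donkey pronoun bound across the clause boundary.
Weak reading: every baker b with some shaped-loaf has at least one shaped-loaf l such that baked(b,l) ∧ sliced(b,l).
Per baker: b1:✓  b2:✓  b3:✗  b5:✓  b6:✓  b7:✓
b3 has no witness among its shaped-loaves.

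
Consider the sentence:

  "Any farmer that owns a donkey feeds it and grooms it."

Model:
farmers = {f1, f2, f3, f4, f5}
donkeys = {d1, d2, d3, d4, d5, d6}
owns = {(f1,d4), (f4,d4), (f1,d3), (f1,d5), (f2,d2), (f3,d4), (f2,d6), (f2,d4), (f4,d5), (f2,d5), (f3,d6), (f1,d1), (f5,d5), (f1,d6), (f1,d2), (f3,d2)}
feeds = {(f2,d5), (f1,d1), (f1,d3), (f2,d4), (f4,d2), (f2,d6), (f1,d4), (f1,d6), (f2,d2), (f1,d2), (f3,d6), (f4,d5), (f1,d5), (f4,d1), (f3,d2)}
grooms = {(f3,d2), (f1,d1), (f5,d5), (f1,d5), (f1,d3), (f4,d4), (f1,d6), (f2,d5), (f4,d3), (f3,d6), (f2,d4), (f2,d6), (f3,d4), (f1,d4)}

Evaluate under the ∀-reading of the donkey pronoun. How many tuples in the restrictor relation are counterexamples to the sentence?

6

"it" takes "a donkey" as antecedent — a donkey pronoun bound across the clause boundary.
Strong reading: for every (f,d) with owns(f,d), feeds(f,d) ∧ grooms(f,d).
Restrictor pairs: (f1,d1) ✓  (f1,d2) ✗  (f1,d3) ✓  (f1,d4) ✓  (f1,d5) ✓  (f1,d6) ✓  (f2,d2) ✗  (f2,d4) ✓  (f2,d5) ✓  (f2,d6) ✓  (f3,d2) ✓  (f3,d4) ✗  (f3,d6) ✓  (f4,d4) ✗  (f4,d5) ✗  (f5,d5) ✗
Counterexamples (restrictor pairs failing the scope): 6.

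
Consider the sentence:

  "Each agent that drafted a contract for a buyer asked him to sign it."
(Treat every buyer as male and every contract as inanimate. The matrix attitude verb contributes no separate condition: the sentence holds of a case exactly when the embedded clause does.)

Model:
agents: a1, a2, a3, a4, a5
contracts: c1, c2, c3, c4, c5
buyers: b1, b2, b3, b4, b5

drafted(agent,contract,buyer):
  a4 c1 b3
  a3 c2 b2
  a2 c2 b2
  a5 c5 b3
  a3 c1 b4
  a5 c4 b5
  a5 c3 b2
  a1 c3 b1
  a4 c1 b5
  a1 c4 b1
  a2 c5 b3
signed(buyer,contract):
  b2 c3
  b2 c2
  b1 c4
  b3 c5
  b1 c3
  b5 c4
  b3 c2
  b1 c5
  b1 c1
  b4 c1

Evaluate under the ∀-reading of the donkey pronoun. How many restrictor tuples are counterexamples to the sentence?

"him" takes "a buyer" as antecedent and "it" takes "a contract"; both are donkey pronouns co-varying with the restrictor.
Strong reading: for every (a,c,b) with drafted(a,c,b), signed(b,c).
Restrictor triples: (a1,c3,b1)→signed(b1,c3) ✓  (a1,c4,b1)→signed(b1,c4) ✓  (a2,c2,b2)→signed(b2,c2) ✓  (a2,c5,b3)→signed(b3,c5) ✓  (a3,c1,b4)→signed(b4,c1) ✓  (a3,c2,b2)→signed(b2,c2) ✓  (a4,c1,b3)→signed(b3,c1) ✗  (a4,c1,b5)→signed(b5,c1) ✗  (a5,c3,b2)→signed(b2,c3) ✓  (a5,c4,b5)→signed(b5,c4) ✓  (a5,c5,b3)→signed(b3,c5) ✓
Counterexamples (restrictor triples failing the scope): 2.

2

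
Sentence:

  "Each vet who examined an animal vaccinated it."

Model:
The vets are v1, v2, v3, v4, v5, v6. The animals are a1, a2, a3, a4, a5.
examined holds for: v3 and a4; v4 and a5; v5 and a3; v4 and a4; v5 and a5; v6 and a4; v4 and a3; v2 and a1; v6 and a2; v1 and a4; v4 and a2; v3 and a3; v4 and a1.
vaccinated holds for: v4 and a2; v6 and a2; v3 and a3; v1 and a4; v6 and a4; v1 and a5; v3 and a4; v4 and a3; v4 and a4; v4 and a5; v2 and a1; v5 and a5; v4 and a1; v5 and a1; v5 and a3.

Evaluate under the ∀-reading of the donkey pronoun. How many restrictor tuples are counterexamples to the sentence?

0

"it" takes "an animal" as antecedent — a donkey pronoun bound across the clause boundary.
Strong reading: for every (v,a) with examined(v,a), vaccinated(v,a).
Restrictor pairs: (v1,a4) ✓  (v2,a1) ✓  (v3,a3) ✓  (v3,a4) ✓  (v4,a1) ✓  (v4,a2) ✓  (v4,a3) ✓  (v4,a4) ✓  (v4,a5) ✓  (v5,a3) ✓  (v5,a5) ✓  (v6,a2) ✓  (v6,a4) ✓
Counterexamples (restrictor pairs failing the scope): 0.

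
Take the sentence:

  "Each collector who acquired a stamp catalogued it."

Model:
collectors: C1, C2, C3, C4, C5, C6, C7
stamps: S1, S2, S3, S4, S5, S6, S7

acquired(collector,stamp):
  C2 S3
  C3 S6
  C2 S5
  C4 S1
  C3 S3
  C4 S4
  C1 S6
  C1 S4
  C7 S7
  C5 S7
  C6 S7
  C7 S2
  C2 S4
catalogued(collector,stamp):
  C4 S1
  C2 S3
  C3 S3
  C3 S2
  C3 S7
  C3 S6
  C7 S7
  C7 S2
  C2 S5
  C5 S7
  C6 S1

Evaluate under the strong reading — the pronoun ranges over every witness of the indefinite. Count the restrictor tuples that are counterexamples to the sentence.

"it" takes "a stamp" as antecedent — a donkey pronoun bound across the clause boundary.
Strong reading: for every (c,s) with acquired(c,s), catalogued(c,s).
Restrictor pairs: (C1,S4) ✗  (C1,S6) ✗  (C2,S3) ✓  (C2,S4) ✗  (C2,S5) ✓  (C3,S3) ✓  (C3,S6) ✓  (C4,S1) ✓  (C4,S4) ✗  (C5,S7) ✓  (C6,S7) ✗  (C7,S2) ✓  (C7,S7) ✓
Counterexamples (restrictor pairs failing the scope): 5.

5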